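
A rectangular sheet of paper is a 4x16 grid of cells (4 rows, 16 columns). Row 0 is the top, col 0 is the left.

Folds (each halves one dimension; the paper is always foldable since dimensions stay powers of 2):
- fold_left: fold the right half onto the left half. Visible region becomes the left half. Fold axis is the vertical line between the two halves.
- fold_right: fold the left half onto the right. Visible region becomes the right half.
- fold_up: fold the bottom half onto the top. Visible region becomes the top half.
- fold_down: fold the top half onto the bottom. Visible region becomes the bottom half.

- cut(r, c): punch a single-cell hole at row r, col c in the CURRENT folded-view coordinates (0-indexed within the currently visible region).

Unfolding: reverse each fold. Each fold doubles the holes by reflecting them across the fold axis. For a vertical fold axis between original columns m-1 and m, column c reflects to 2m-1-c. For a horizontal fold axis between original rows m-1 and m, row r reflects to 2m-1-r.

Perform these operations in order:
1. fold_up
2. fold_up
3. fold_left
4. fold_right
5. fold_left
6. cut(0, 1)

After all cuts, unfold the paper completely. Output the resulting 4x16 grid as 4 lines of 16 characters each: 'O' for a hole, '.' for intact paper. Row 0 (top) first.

Op 1 fold_up: fold axis h@2; visible region now rows[0,2) x cols[0,16) = 2x16
Op 2 fold_up: fold axis h@1; visible region now rows[0,1) x cols[0,16) = 1x16
Op 3 fold_left: fold axis v@8; visible region now rows[0,1) x cols[0,8) = 1x8
Op 4 fold_right: fold axis v@4; visible region now rows[0,1) x cols[4,8) = 1x4
Op 5 fold_left: fold axis v@6; visible region now rows[0,1) x cols[4,6) = 1x2
Op 6 cut(0, 1): punch at orig (0,5); cuts so far [(0, 5)]; region rows[0,1) x cols[4,6) = 1x2
Unfold 1 (reflect across v@6): 2 holes -> [(0, 5), (0, 6)]
Unfold 2 (reflect across v@4): 4 holes -> [(0, 1), (0, 2), (0, 5), (0, 6)]
Unfold 3 (reflect across v@8): 8 holes -> [(0, 1), (0, 2), (0, 5), (0, 6), (0, 9), (0, 10), (0, 13), (0, 14)]
Unfold 4 (reflect across h@1): 16 holes -> [(0, 1), (0, 2), (0, 5), (0, 6), (0, 9), (0, 10), (0, 13), (0, 14), (1, 1), (1, 2), (1, 5), (1, 6), (1, 9), (1, 10), (1, 13), (1, 14)]
Unfold 5 (reflect across h@2): 32 holes -> [(0, 1), (0, 2), (0, 5), (0, 6), (0, 9), (0, 10), (0, 13), (0, 14), (1, 1), (1, 2), (1, 5), (1, 6), (1, 9), (1, 10), (1, 13), (1, 14), (2, 1), (2, 2), (2, 5), (2, 6), (2, 9), (2, 10), (2, 13), (2, 14), (3, 1), (3, 2), (3, 5), (3, 6), (3, 9), (3, 10), (3, 13), (3, 14)]

Answer: .OO..OO..OO..OO.
.OO..OO..OO..OO.
.OO..OO..OO..OO.
.OO..OO..OO..OO.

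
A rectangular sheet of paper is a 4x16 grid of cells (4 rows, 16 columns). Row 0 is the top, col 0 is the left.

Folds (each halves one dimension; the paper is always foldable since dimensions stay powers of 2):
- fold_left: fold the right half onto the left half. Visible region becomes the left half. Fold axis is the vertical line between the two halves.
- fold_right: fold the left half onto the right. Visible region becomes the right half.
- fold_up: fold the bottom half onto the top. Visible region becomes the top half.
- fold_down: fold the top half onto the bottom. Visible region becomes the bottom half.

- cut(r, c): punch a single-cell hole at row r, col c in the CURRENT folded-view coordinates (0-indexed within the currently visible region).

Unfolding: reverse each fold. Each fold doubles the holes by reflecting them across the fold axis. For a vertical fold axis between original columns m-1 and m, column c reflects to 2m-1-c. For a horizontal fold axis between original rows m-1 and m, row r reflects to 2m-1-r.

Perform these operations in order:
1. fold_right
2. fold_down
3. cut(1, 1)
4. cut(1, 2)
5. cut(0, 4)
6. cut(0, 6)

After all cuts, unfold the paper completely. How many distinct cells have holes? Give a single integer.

Answer: 16

Derivation:
Op 1 fold_right: fold axis v@8; visible region now rows[0,4) x cols[8,16) = 4x8
Op 2 fold_down: fold axis h@2; visible region now rows[2,4) x cols[8,16) = 2x8
Op 3 cut(1, 1): punch at orig (3,9); cuts so far [(3, 9)]; region rows[2,4) x cols[8,16) = 2x8
Op 4 cut(1, 2): punch at orig (3,10); cuts so far [(3, 9), (3, 10)]; region rows[2,4) x cols[8,16) = 2x8
Op 5 cut(0, 4): punch at orig (2,12); cuts so far [(2, 12), (3, 9), (3, 10)]; region rows[2,4) x cols[8,16) = 2x8
Op 6 cut(0, 6): punch at orig (2,14); cuts so far [(2, 12), (2, 14), (3, 9), (3, 10)]; region rows[2,4) x cols[8,16) = 2x8
Unfold 1 (reflect across h@2): 8 holes -> [(0, 9), (0, 10), (1, 12), (1, 14), (2, 12), (2, 14), (3, 9), (3, 10)]
Unfold 2 (reflect across v@8): 16 holes -> [(0, 5), (0, 6), (0, 9), (0, 10), (1, 1), (1, 3), (1, 12), (1, 14), (2, 1), (2, 3), (2, 12), (2, 14), (3, 5), (3, 6), (3, 9), (3, 10)]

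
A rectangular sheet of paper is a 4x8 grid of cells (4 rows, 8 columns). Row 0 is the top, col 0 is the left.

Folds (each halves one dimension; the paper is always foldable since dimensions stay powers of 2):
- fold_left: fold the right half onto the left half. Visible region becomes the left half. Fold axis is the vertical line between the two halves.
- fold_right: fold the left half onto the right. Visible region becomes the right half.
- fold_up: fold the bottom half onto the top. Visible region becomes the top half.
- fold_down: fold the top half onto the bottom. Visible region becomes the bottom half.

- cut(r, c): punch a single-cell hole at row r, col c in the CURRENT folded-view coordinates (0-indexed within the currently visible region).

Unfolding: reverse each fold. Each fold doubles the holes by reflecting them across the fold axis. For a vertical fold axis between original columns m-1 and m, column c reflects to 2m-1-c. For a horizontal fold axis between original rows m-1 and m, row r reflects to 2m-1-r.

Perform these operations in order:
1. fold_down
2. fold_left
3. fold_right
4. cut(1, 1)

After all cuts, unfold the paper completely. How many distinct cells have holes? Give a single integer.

Answer: 8

Derivation:
Op 1 fold_down: fold axis h@2; visible region now rows[2,4) x cols[0,8) = 2x8
Op 2 fold_left: fold axis v@4; visible region now rows[2,4) x cols[0,4) = 2x4
Op 3 fold_right: fold axis v@2; visible region now rows[2,4) x cols[2,4) = 2x2
Op 4 cut(1, 1): punch at orig (3,3); cuts so far [(3, 3)]; region rows[2,4) x cols[2,4) = 2x2
Unfold 1 (reflect across v@2): 2 holes -> [(3, 0), (3, 3)]
Unfold 2 (reflect across v@4): 4 holes -> [(3, 0), (3, 3), (3, 4), (3, 7)]
Unfold 3 (reflect across h@2): 8 holes -> [(0, 0), (0, 3), (0, 4), (0, 7), (3, 0), (3, 3), (3, 4), (3, 7)]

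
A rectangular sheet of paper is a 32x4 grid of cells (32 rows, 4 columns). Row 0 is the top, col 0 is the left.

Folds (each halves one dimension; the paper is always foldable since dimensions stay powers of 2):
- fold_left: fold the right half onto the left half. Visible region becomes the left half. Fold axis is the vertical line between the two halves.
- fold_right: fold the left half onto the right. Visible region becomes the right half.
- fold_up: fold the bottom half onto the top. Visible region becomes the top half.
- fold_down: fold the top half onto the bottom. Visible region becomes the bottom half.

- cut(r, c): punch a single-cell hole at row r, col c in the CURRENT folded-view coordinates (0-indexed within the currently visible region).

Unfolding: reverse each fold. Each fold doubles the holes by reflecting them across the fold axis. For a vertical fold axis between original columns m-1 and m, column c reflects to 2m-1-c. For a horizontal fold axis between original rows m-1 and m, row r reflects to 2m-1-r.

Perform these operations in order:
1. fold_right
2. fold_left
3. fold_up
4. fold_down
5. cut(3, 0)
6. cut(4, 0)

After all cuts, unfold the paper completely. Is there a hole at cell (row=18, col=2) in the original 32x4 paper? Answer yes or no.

Op 1 fold_right: fold axis v@2; visible region now rows[0,32) x cols[2,4) = 32x2
Op 2 fold_left: fold axis v@3; visible region now rows[0,32) x cols[2,3) = 32x1
Op 3 fold_up: fold axis h@16; visible region now rows[0,16) x cols[2,3) = 16x1
Op 4 fold_down: fold axis h@8; visible region now rows[8,16) x cols[2,3) = 8x1
Op 5 cut(3, 0): punch at orig (11,2); cuts so far [(11, 2)]; region rows[8,16) x cols[2,3) = 8x1
Op 6 cut(4, 0): punch at orig (12,2); cuts so far [(11, 2), (12, 2)]; region rows[8,16) x cols[2,3) = 8x1
Unfold 1 (reflect across h@8): 4 holes -> [(3, 2), (4, 2), (11, 2), (12, 2)]
Unfold 2 (reflect across h@16): 8 holes -> [(3, 2), (4, 2), (11, 2), (12, 2), (19, 2), (20, 2), (27, 2), (28, 2)]
Unfold 3 (reflect across v@3): 16 holes -> [(3, 2), (3, 3), (4, 2), (4, 3), (11, 2), (11, 3), (12, 2), (12, 3), (19, 2), (19, 3), (20, 2), (20, 3), (27, 2), (27, 3), (28, 2), (28, 3)]
Unfold 4 (reflect across v@2): 32 holes -> [(3, 0), (3, 1), (3, 2), (3, 3), (4, 0), (4, 1), (4, 2), (4, 3), (11, 0), (11, 1), (11, 2), (11, 3), (12, 0), (12, 1), (12, 2), (12, 3), (19, 0), (19, 1), (19, 2), (19, 3), (20, 0), (20, 1), (20, 2), (20, 3), (27, 0), (27, 1), (27, 2), (27, 3), (28, 0), (28, 1), (28, 2), (28, 3)]
Holes: [(3, 0), (3, 1), (3, 2), (3, 3), (4, 0), (4, 1), (4, 2), (4, 3), (11, 0), (11, 1), (11, 2), (11, 3), (12, 0), (12, 1), (12, 2), (12, 3), (19, 0), (19, 1), (19, 2), (19, 3), (20, 0), (20, 1), (20, 2), (20, 3), (27, 0), (27, 1), (27, 2), (27, 3), (28, 0), (28, 1), (28, 2), (28, 3)]

Answer: no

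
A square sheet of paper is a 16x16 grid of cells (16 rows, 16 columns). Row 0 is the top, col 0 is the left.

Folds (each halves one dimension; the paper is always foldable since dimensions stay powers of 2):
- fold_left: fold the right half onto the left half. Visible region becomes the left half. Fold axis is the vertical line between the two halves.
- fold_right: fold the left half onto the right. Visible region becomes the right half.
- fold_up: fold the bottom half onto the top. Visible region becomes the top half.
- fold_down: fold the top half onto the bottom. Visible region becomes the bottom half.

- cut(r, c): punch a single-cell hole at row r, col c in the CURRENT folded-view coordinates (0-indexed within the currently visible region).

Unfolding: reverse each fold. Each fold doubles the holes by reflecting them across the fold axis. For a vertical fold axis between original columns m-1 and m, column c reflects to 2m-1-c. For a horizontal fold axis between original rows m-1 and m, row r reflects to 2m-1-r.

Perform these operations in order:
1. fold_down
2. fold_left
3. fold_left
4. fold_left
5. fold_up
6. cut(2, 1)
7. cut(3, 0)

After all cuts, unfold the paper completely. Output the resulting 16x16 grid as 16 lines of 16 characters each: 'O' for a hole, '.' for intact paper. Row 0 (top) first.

Op 1 fold_down: fold axis h@8; visible region now rows[8,16) x cols[0,16) = 8x16
Op 2 fold_left: fold axis v@8; visible region now rows[8,16) x cols[0,8) = 8x8
Op 3 fold_left: fold axis v@4; visible region now rows[8,16) x cols[0,4) = 8x4
Op 4 fold_left: fold axis v@2; visible region now rows[8,16) x cols[0,2) = 8x2
Op 5 fold_up: fold axis h@12; visible region now rows[8,12) x cols[0,2) = 4x2
Op 6 cut(2, 1): punch at orig (10,1); cuts so far [(10, 1)]; region rows[8,12) x cols[0,2) = 4x2
Op 7 cut(3, 0): punch at orig (11,0); cuts so far [(10, 1), (11, 0)]; region rows[8,12) x cols[0,2) = 4x2
Unfold 1 (reflect across h@12): 4 holes -> [(10, 1), (11, 0), (12, 0), (13, 1)]
Unfold 2 (reflect across v@2): 8 holes -> [(10, 1), (10, 2), (11, 0), (11, 3), (12, 0), (12, 3), (13, 1), (13, 2)]
Unfold 3 (reflect across v@4): 16 holes -> [(10, 1), (10, 2), (10, 5), (10, 6), (11, 0), (11, 3), (11, 4), (11, 7), (12, 0), (12, 3), (12, 4), (12, 7), (13, 1), (13, 2), (13, 5), (13, 6)]
Unfold 4 (reflect across v@8): 32 holes -> [(10, 1), (10, 2), (10, 5), (10, 6), (10, 9), (10, 10), (10, 13), (10, 14), (11, 0), (11, 3), (11, 4), (11, 7), (11, 8), (11, 11), (11, 12), (11, 15), (12, 0), (12, 3), (12, 4), (12, 7), (12, 8), (12, 11), (12, 12), (12, 15), (13, 1), (13, 2), (13, 5), (13, 6), (13, 9), (13, 10), (13, 13), (13, 14)]
Unfold 5 (reflect across h@8): 64 holes -> [(2, 1), (2, 2), (2, 5), (2, 6), (2, 9), (2, 10), (2, 13), (2, 14), (3, 0), (3, 3), (3, 4), (3, 7), (3, 8), (3, 11), (3, 12), (3, 15), (4, 0), (4, 3), (4, 4), (4, 7), (4, 8), (4, 11), (4, 12), (4, 15), (5, 1), (5, 2), (5, 5), (5, 6), (5, 9), (5, 10), (5, 13), (5, 14), (10, 1), (10, 2), (10, 5), (10, 6), (10, 9), (10, 10), (10, 13), (10, 14), (11, 0), (11, 3), (11, 4), (11, 7), (11, 8), (11, 11), (11, 12), (11, 15), (12, 0), (12, 3), (12, 4), (12, 7), (12, 8), (12, 11), (12, 12), (12, 15), (13, 1), (13, 2), (13, 5), (13, 6), (13, 9), (13, 10), (13, 13), (13, 14)]

Answer: ................
................
.OO..OO..OO..OO.
O..OO..OO..OO..O
O..OO..OO..OO..O
.OO..OO..OO..OO.
................
................
................
................
.OO..OO..OO..OO.
O..OO..OO..OO..O
O..OO..OO..OO..O
.OO..OO..OO..OO.
................
................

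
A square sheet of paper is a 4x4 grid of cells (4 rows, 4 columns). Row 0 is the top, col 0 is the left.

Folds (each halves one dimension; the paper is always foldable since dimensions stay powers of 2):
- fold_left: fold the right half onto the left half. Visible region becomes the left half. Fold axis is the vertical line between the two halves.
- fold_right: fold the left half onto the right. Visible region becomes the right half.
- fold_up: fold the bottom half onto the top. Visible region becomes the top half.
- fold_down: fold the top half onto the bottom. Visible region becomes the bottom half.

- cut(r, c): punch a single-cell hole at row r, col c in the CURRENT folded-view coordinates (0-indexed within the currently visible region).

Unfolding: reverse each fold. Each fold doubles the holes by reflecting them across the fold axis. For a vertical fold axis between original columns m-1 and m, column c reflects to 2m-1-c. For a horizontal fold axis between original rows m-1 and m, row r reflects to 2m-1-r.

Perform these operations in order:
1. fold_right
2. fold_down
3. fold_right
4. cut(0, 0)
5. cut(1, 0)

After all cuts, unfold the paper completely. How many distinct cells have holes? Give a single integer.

Answer: 16

Derivation:
Op 1 fold_right: fold axis v@2; visible region now rows[0,4) x cols[2,4) = 4x2
Op 2 fold_down: fold axis h@2; visible region now rows[2,4) x cols[2,4) = 2x2
Op 3 fold_right: fold axis v@3; visible region now rows[2,4) x cols[3,4) = 2x1
Op 4 cut(0, 0): punch at orig (2,3); cuts so far [(2, 3)]; region rows[2,4) x cols[3,4) = 2x1
Op 5 cut(1, 0): punch at orig (3,3); cuts so far [(2, 3), (3, 3)]; region rows[2,4) x cols[3,4) = 2x1
Unfold 1 (reflect across v@3): 4 holes -> [(2, 2), (2, 3), (3, 2), (3, 3)]
Unfold 2 (reflect across h@2): 8 holes -> [(0, 2), (0, 3), (1, 2), (1, 3), (2, 2), (2, 3), (3, 2), (3, 3)]
Unfold 3 (reflect across v@2): 16 holes -> [(0, 0), (0, 1), (0, 2), (0, 3), (1, 0), (1, 1), (1, 2), (1, 3), (2, 0), (2, 1), (2, 2), (2, 3), (3, 0), (3, 1), (3, 2), (3, 3)]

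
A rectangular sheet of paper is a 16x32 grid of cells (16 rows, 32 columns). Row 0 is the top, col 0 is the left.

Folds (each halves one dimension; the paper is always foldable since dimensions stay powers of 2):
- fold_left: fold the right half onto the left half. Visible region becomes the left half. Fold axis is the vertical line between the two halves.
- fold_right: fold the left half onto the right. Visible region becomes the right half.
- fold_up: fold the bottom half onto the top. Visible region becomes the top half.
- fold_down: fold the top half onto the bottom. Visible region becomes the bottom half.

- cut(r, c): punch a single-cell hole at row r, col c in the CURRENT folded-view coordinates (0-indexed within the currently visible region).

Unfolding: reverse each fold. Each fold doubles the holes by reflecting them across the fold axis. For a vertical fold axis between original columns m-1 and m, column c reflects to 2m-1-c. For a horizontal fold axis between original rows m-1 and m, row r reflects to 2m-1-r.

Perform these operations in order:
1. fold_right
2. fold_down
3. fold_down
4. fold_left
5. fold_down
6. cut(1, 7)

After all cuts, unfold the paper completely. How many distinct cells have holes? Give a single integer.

Op 1 fold_right: fold axis v@16; visible region now rows[0,16) x cols[16,32) = 16x16
Op 2 fold_down: fold axis h@8; visible region now rows[8,16) x cols[16,32) = 8x16
Op 3 fold_down: fold axis h@12; visible region now rows[12,16) x cols[16,32) = 4x16
Op 4 fold_left: fold axis v@24; visible region now rows[12,16) x cols[16,24) = 4x8
Op 5 fold_down: fold axis h@14; visible region now rows[14,16) x cols[16,24) = 2x8
Op 6 cut(1, 7): punch at orig (15,23); cuts so far [(15, 23)]; region rows[14,16) x cols[16,24) = 2x8
Unfold 1 (reflect across h@14): 2 holes -> [(12, 23), (15, 23)]
Unfold 2 (reflect across v@24): 4 holes -> [(12, 23), (12, 24), (15, 23), (15, 24)]
Unfold 3 (reflect across h@12): 8 holes -> [(8, 23), (8, 24), (11, 23), (11, 24), (12, 23), (12, 24), (15, 23), (15, 24)]
Unfold 4 (reflect across h@8): 16 holes -> [(0, 23), (0, 24), (3, 23), (3, 24), (4, 23), (4, 24), (7, 23), (7, 24), (8, 23), (8, 24), (11, 23), (11, 24), (12, 23), (12, 24), (15, 23), (15, 24)]
Unfold 5 (reflect across v@16): 32 holes -> [(0, 7), (0, 8), (0, 23), (0, 24), (3, 7), (3, 8), (3, 23), (3, 24), (4, 7), (4, 8), (4, 23), (4, 24), (7, 7), (7, 8), (7, 23), (7, 24), (8, 7), (8, 8), (8, 23), (8, 24), (11, 7), (11, 8), (11, 23), (11, 24), (12, 7), (12, 8), (12, 23), (12, 24), (15, 7), (15, 8), (15, 23), (15, 24)]

Answer: 32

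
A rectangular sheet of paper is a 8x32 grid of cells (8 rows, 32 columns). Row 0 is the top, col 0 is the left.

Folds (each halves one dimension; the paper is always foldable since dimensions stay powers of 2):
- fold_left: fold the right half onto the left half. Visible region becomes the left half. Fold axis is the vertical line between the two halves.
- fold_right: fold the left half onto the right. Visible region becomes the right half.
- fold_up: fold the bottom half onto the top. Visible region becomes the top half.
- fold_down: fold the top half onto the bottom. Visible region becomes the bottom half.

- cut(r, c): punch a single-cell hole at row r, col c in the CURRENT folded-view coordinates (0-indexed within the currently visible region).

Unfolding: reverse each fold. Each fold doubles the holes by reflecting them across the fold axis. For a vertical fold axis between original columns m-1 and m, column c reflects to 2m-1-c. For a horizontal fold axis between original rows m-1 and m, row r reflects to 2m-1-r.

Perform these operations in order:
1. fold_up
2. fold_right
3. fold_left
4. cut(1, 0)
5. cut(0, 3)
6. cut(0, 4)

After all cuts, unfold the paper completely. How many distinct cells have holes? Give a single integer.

Op 1 fold_up: fold axis h@4; visible region now rows[0,4) x cols[0,32) = 4x32
Op 2 fold_right: fold axis v@16; visible region now rows[0,4) x cols[16,32) = 4x16
Op 3 fold_left: fold axis v@24; visible region now rows[0,4) x cols[16,24) = 4x8
Op 4 cut(1, 0): punch at orig (1,16); cuts so far [(1, 16)]; region rows[0,4) x cols[16,24) = 4x8
Op 5 cut(0, 3): punch at orig (0,19); cuts so far [(0, 19), (1, 16)]; region rows[0,4) x cols[16,24) = 4x8
Op 6 cut(0, 4): punch at orig (0,20); cuts so far [(0, 19), (0, 20), (1, 16)]; region rows[0,4) x cols[16,24) = 4x8
Unfold 1 (reflect across v@24): 6 holes -> [(0, 19), (0, 20), (0, 27), (0, 28), (1, 16), (1, 31)]
Unfold 2 (reflect across v@16): 12 holes -> [(0, 3), (0, 4), (0, 11), (0, 12), (0, 19), (0, 20), (0, 27), (0, 28), (1, 0), (1, 15), (1, 16), (1, 31)]
Unfold 3 (reflect across h@4): 24 holes -> [(0, 3), (0, 4), (0, 11), (0, 12), (0, 19), (0, 20), (0, 27), (0, 28), (1, 0), (1, 15), (1, 16), (1, 31), (6, 0), (6, 15), (6, 16), (6, 31), (7, 3), (7, 4), (7, 11), (7, 12), (7, 19), (7, 20), (7, 27), (7, 28)]

Answer: 24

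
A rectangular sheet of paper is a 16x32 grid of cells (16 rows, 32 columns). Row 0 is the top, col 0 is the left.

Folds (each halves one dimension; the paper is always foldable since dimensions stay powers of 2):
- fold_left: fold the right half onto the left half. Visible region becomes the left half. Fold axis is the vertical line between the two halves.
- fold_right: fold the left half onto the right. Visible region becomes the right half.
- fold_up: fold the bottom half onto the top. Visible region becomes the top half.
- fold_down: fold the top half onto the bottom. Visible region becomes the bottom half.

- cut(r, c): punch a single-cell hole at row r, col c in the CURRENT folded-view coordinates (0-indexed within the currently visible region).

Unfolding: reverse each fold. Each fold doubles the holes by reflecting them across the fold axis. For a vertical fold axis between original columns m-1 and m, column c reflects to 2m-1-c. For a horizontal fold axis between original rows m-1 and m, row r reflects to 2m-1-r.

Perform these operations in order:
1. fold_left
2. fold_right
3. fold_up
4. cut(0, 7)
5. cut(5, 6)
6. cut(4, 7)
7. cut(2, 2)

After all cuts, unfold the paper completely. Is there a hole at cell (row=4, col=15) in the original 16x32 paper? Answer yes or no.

Answer: yes

Derivation:
Op 1 fold_left: fold axis v@16; visible region now rows[0,16) x cols[0,16) = 16x16
Op 2 fold_right: fold axis v@8; visible region now rows[0,16) x cols[8,16) = 16x8
Op 3 fold_up: fold axis h@8; visible region now rows[0,8) x cols[8,16) = 8x8
Op 4 cut(0, 7): punch at orig (0,15); cuts so far [(0, 15)]; region rows[0,8) x cols[8,16) = 8x8
Op 5 cut(5, 6): punch at orig (5,14); cuts so far [(0, 15), (5, 14)]; region rows[0,8) x cols[8,16) = 8x8
Op 6 cut(4, 7): punch at orig (4,15); cuts so far [(0, 15), (4, 15), (5, 14)]; region rows[0,8) x cols[8,16) = 8x8
Op 7 cut(2, 2): punch at orig (2,10); cuts so far [(0, 15), (2, 10), (4, 15), (5, 14)]; region rows[0,8) x cols[8,16) = 8x8
Unfold 1 (reflect across h@8): 8 holes -> [(0, 15), (2, 10), (4, 15), (5, 14), (10, 14), (11, 15), (13, 10), (15, 15)]
Unfold 2 (reflect across v@8): 16 holes -> [(0, 0), (0, 15), (2, 5), (2, 10), (4, 0), (4, 15), (5, 1), (5, 14), (10, 1), (10, 14), (11, 0), (11, 15), (13, 5), (13, 10), (15, 0), (15, 15)]
Unfold 3 (reflect across v@16): 32 holes -> [(0, 0), (0, 15), (0, 16), (0, 31), (2, 5), (2, 10), (2, 21), (2, 26), (4, 0), (4, 15), (4, 16), (4, 31), (5, 1), (5, 14), (5, 17), (5, 30), (10, 1), (10, 14), (10, 17), (10, 30), (11, 0), (11, 15), (11, 16), (11, 31), (13, 5), (13, 10), (13, 21), (13, 26), (15, 0), (15, 15), (15, 16), (15, 31)]
Holes: [(0, 0), (0, 15), (0, 16), (0, 31), (2, 5), (2, 10), (2, 21), (2, 26), (4, 0), (4, 15), (4, 16), (4, 31), (5, 1), (5, 14), (5, 17), (5, 30), (10, 1), (10, 14), (10, 17), (10, 30), (11, 0), (11, 15), (11, 16), (11, 31), (13, 5), (13, 10), (13, 21), (13, 26), (15, 0), (15, 15), (15, 16), (15, 31)]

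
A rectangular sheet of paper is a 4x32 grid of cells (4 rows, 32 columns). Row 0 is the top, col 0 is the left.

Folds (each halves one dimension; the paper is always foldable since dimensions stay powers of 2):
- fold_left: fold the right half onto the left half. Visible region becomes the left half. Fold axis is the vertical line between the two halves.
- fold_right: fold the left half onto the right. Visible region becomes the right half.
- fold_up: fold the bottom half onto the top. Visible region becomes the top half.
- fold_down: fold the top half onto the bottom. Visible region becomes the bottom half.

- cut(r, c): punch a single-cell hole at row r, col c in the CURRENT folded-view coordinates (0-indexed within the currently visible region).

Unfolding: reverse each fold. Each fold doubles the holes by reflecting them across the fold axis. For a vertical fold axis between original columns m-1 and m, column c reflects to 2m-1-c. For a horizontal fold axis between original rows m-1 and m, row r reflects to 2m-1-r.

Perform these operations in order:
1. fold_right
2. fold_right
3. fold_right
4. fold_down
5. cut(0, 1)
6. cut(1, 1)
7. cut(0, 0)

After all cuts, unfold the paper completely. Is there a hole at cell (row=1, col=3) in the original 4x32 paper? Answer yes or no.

Answer: yes

Derivation:
Op 1 fold_right: fold axis v@16; visible region now rows[0,4) x cols[16,32) = 4x16
Op 2 fold_right: fold axis v@24; visible region now rows[0,4) x cols[24,32) = 4x8
Op 3 fold_right: fold axis v@28; visible region now rows[0,4) x cols[28,32) = 4x4
Op 4 fold_down: fold axis h@2; visible region now rows[2,4) x cols[28,32) = 2x4
Op 5 cut(0, 1): punch at orig (2,29); cuts so far [(2, 29)]; region rows[2,4) x cols[28,32) = 2x4
Op 6 cut(1, 1): punch at orig (3,29); cuts so far [(2, 29), (3, 29)]; region rows[2,4) x cols[28,32) = 2x4
Op 7 cut(0, 0): punch at orig (2,28); cuts so far [(2, 28), (2, 29), (3, 29)]; region rows[2,4) x cols[28,32) = 2x4
Unfold 1 (reflect across h@2): 6 holes -> [(0, 29), (1, 28), (1, 29), (2, 28), (2, 29), (3, 29)]
Unfold 2 (reflect across v@28): 12 holes -> [(0, 26), (0, 29), (1, 26), (1, 27), (1, 28), (1, 29), (2, 26), (2, 27), (2, 28), (2, 29), (3, 26), (3, 29)]
Unfold 3 (reflect across v@24): 24 holes -> [(0, 18), (0, 21), (0, 26), (0, 29), (1, 18), (1, 19), (1, 20), (1, 21), (1, 26), (1, 27), (1, 28), (1, 29), (2, 18), (2, 19), (2, 20), (2, 21), (2, 26), (2, 27), (2, 28), (2, 29), (3, 18), (3, 21), (3, 26), (3, 29)]
Unfold 4 (reflect across v@16): 48 holes -> [(0, 2), (0, 5), (0, 10), (0, 13), (0, 18), (0, 21), (0, 26), (0, 29), (1, 2), (1, 3), (1, 4), (1, 5), (1, 10), (1, 11), (1, 12), (1, 13), (1, 18), (1, 19), (1, 20), (1, 21), (1, 26), (1, 27), (1, 28), (1, 29), (2, 2), (2, 3), (2, 4), (2, 5), (2, 10), (2, 11), (2, 12), (2, 13), (2, 18), (2, 19), (2, 20), (2, 21), (2, 26), (2, 27), (2, 28), (2, 29), (3, 2), (3, 5), (3, 10), (3, 13), (3, 18), (3, 21), (3, 26), (3, 29)]
Holes: [(0, 2), (0, 5), (0, 10), (0, 13), (0, 18), (0, 21), (0, 26), (0, 29), (1, 2), (1, 3), (1, 4), (1, 5), (1, 10), (1, 11), (1, 12), (1, 13), (1, 18), (1, 19), (1, 20), (1, 21), (1, 26), (1, 27), (1, 28), (1, 29), (2, 2), (2, 3), (2, 4), (2, 5), (2, 10), (2, 11), (2, 12), (2, 13), (2, 18), (2, 19), (2, 20), (2, 21), (2, 26), (2, 27), (2, 28), (2, 29), (3, 2), (3, 5), (3, 10), (3, 13), (3, 18), (3, 21), (3, 26), (3, 29)]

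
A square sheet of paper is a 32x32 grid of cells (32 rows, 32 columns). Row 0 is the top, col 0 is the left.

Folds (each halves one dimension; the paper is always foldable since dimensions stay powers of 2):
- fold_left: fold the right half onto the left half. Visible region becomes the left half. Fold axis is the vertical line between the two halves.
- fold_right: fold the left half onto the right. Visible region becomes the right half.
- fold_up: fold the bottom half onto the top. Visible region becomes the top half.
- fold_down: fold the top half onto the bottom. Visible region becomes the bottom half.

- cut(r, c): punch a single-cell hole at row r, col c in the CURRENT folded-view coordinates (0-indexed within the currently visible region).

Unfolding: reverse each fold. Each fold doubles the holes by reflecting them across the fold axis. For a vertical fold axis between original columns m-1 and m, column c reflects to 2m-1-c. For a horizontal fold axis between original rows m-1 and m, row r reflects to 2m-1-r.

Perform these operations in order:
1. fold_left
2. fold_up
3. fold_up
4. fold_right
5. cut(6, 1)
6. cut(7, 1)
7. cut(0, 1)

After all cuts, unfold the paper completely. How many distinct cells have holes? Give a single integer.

Answer: 48

Derivation:
Op 1 fold_left: fold axis v@16; visible region now rows[0,32) x cols[0,16) = 32x16
Op 2 fold_up: fold axis h@16; visible region now rows[0,16) x cols[0,16) = 16x16
Op 3 fold_up: fold axis h@8; visible region now rows[0,8) x cols[0,16) = 8x16
Op 4 fold_right: fold axis v@8; visible region now rows[0,8) x cols[8,16) = 8x8
Op 5 cut(6, 1): punch at orig (6,9); cuts so far [(6, 9)]; region rows[0,8) x cols[8,16) = 8x8
Op 6 cut(7, 1): punch at orig (7,9); cuts so far [(6, 9), (7, 9)]; region rows[0,8) x cols[8,16) = 8x8
Op 7 cut(0, 1): punch at orig (0,9); cuts so far [(0, 9), (6, 9), (7, 9)]; region rows[0,8) x cols[8,16) = 8x8
Unfold 1 (reflect across v@8): 6 holes -> [(0, 6), (0, 9), (6, 6), (6, 9), (7, 6), (7, 9)]
Unfold 2 (reflect across h@8): 12 holes -> [(0, 6), (0, 9), (6, 6), (6, 9), (7, 6), (7, 9), (8, 6), (8, 9), (9, 6), (9, 9), (15, 6), (15, 9)]
Unfold 3 (reflect across h@16): 24 holes -> [(0, 6), (0, 9), (6, 6), (6, 9), (7, 6), (7, 9), (8, 6), (8, 9), (9, 6), (9, 9), (15, 6), (15, 9), (16, 6), (16, 9), (22, 6), (22, 9), (23, 6), (23, 9), (24, 6), (24, 9), (25, 6), (25, 9), (31, 6), (31, 9)]
Unfold 4 (reflect across v@16): 48 holes -> [(0, 6), (0, 9), (0, 22), (0, 25), (6, 6), (6, 9), (6, 22), (6, 25), (7, 6), (7, 9), (7, 22), (7, 25), (8, 6), (8, 9), (8, 22), (8, 25), (9, 6), (9, 9), (9, 22), (9, 25), (15, 6), (15, 9), (15, 22), (15, 25), (16, 6), (16, 9), (16, 22), (16, 25), (22, 6), (22, 9), (22, 22), (22, 25), (23, 6), (23, 9), (23, 22), (23, 25), (24, 6), (24, 9), (24, 22), (24, 25), (25, 6), (25, 9), (25, 22), (25, 25), (31, 6), (31, 9), (31, 22), (31, 25)]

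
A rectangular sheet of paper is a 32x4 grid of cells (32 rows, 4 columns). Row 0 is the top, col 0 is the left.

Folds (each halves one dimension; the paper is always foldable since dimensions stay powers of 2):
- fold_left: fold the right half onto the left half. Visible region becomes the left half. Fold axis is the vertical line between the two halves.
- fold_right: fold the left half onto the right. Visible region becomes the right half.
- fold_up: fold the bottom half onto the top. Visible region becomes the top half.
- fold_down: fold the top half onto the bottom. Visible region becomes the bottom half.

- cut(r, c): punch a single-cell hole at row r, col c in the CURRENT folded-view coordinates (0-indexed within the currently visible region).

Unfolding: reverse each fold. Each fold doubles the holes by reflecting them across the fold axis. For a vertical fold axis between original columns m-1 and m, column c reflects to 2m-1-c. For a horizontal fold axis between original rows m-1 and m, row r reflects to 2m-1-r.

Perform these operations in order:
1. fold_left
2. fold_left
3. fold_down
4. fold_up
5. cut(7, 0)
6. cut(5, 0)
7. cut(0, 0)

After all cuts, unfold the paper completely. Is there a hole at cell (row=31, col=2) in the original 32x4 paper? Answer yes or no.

Op 1 fold_left: fold axis v@2; visible region now rows[0,32) x cols[0,2) = 32x2
Op 2 fold_left: fold axis v@1; visible region now rows[0,32) x cols[0,1) = 32x1
Op 3 fold_down: fold axis h@16; visible region now rows[16,32) x cols[0,1) = 16x1
Op 4 fold_up: fold axis h@24; visible region now rows[16,24) x cols[0,1) = 8x1
Op 5 cut(7, 0): punch at orig (23,0); cuts so far [(23, 0)]; region rows[16,24) x cols[0,1) = 8x1
Op 6 cut(5, 0): punch at orig (21,0); cuts so far [(21, 0), (23, 0)]; region rows[16,24) x cols[0,1) = 8x1
Op 7 cut(0, 0): punch at orig (16,0); cuts so far [(16, 0), (21, 0), (23, 0)]; region rows[16,24) x cols[0,1) = 8x1
Unfold 1 (reflect across h@24): 6 holes -> [(16, 0), (21, 0), (23, 0), (24, 0), (26, 0), (31, 0)]
Unfold 2 (reflect across h@16): 12 holes -> [(0, 0), (5, 0), (7, 0), (8, 0), (10, 0), (15, 0), (16, 0), (21, 0), (23, 0), (24, 0), (26, 0), (31, 0)]
Unfold 3 (reflect across v@1): 24 holes -> [(0, 0), (0, 1), (5, 0), (5, 1), (7, 0), (7, 1), (8, 0), (8, 1), (10, 0), (10, 1), (15, 0), (15, 1), (16, 0), (16, 1), (21, 0), (21, 1), (23, 0), (23, 1), (24, 0), (24, 1), (26, 0), (26, 1), (31, 0), (31, 1)]
Unfold 4 (reflect across v@2): 48 holes -> [(0, 0), (0, 1), (0, 2), (0, 3), (5, 0), (5, 1), (5, 2), (5, 3), (7, 0), (7, 1), (7, 2), (7, 3), (8, 0), (8, 1), (8, 2), (8, 3), (10, 0), (10, 1), (10, 2), (10, 3), (15, 0), (15, 1), (15, 2), (15, 3), (16, 0), (16, 1), (16, 2), (16, 3), (21, 0), (21, 1), (21, 2), (21, 3), (23, 0), (23, 1), (23, 2), (23, 3), (24, 0), (24, 1), (24, 2), (24, 3), (26, 0), (26, 1), (26, 2), (26, 3), (31, 0), (31, 1), (31, 2), (31, 3)]
Holes: [(0, 0), (0, 1), (0, 2), (0, 3), (5, 0), (5, 1), (5, 2), (5, 3), (7, 0), (7, 1), (7, 2), (7, 3), (8, 0), (8, 1), (8, 2), (8, 3), (10, 0), (10, 1), (10, 2), (10, 3), (15, 0), (15, 1), (15, 2), (15, 3), (16, 0), (16, 1), (16, 2), (16, 3), (21, 0), (21, 1), (21, 2), (21, 3), (23, 0), (23, 1), (23, 2), (23, 3), (24, 0), (24, 1), (24, 2), (24, 3), (26, 0), (26, 1), (26, 2), (26, 3), (31, 0), (31, 1), (31, 2), (31, 3)]

Answer: yes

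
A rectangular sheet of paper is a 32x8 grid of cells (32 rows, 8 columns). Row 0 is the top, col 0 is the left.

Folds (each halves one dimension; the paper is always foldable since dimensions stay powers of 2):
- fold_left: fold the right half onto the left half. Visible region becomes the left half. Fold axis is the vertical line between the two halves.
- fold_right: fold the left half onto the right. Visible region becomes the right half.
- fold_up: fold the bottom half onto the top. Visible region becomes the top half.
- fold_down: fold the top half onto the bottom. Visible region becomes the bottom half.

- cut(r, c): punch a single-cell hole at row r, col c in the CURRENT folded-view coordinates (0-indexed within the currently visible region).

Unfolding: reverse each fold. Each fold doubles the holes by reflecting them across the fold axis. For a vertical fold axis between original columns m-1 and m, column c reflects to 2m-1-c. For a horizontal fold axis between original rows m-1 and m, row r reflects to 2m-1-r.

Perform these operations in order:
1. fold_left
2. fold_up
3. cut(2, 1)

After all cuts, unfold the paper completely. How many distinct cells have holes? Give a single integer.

Op 1 fold_left: fold axis v@4; visible region now rows[0,32) x cols[0,4) = 32x4
Op 2 fold_up: fold axis h@16; visible region now rows[0,16) x cols[0,4) = 16x4
Op 3 cut(2, 1): punch at orig (2,1); cuts so far [(2, 1)]; region rows[0,16) x cols[0,4) = 16x4
Unfold 1 (reflect across h@16): 2 holes -> [(2, 1), (29, 1)]
Unfold 2 (reflect across v@4): 4 holes -> [(2, 1), (2, 6), (29, 1), (29, 6)]

Answer: 4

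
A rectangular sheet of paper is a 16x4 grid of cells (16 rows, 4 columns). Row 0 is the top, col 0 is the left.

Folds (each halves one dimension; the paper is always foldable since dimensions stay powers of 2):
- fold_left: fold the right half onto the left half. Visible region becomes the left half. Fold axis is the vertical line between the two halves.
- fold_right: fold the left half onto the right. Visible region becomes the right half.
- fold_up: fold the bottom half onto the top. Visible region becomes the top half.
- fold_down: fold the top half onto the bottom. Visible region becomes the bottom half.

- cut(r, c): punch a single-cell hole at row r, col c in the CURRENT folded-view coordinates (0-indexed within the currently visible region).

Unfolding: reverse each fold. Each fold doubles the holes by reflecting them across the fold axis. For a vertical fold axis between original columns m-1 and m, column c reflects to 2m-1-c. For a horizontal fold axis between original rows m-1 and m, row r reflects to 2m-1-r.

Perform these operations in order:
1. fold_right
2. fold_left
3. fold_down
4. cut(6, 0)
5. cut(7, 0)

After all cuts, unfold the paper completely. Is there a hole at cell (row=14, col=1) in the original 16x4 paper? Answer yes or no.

Op 1 fold_right: fold axis v@2; visible region now rows[0,16) x cols[2,4) = 16x2
Op 2 fold_left: fold axis v@3; visible region now rows[0,16) x cols[2,3) = 16x1
Op 3 fold_down: fold axis h@8; visible region now rows[8,16) x cols[2,3) = 8x1
Op 4 cut(6, 0): punch at orig (14,2); cuts so far [(14, 2)]; region rows[8,16) x cols[2,3) = 8x1
Op 5 cut(7, 0): punch at orig (15,2); cuts so far [(14, 2), (15, 2)]; region rows[8,16) x cols[2,3) = 8x1
Unfold 1 (reflect across h@8): 4 holes -> [(0, 2), (1, 2), (14, 2), (15, 2)]
Unfold 2 (reflect across v@3): 8 holes -> [(0, 2), (0, 3), (1, 2), (1, 3), (14, 2), (14, 3), (15, 2), (15, 3)]
Unfold 3 (reflect across v@2): 16 holes -> [(0, 0), (0, 1), (0, 2), (0, 3), (1, 0), (1, 1), (1, 2), (1, 3), (14, 0), (14, 1), (14, 2), (14, 3), (15, 0), (15, 1), (15, 2), (15, 3)]
Holes: [(0, 0), (0, 1), (0, 2), (0, 3), (1, 0), (1, 1), (1, 2), (1, 3), (14, 0), (14, 1), (14, 2), (14, 3), (15, 0), (15, 1), (15, 2), (15, 3)]

Answer: yes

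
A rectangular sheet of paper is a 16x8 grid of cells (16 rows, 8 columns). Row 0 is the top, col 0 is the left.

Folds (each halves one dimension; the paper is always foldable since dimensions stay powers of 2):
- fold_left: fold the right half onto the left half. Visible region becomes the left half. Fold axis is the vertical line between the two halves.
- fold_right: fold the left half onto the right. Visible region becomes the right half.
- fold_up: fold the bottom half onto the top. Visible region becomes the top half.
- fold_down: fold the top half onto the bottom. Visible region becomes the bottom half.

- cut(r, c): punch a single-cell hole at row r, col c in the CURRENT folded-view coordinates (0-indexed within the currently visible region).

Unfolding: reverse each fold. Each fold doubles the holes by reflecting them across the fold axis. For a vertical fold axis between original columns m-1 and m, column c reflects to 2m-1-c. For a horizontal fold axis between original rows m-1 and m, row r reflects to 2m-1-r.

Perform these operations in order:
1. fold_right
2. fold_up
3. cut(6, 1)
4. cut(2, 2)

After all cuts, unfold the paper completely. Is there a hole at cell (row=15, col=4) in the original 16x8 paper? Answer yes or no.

Answer: no

Derivation:
Op 1 fold_right: fold axis v@4; visible region now rows[0,16) x cols[4,8) = 16x4
Op 2 fold_up: fold axis h@8; visible region now rows[0,8) x cols[4,8) = 8x4
Op 3 cut(6, 1): punch at orig (6,5); cuts so far [(6, 5)]; region rows[0,8) x cols[4,8) = 8x4
Op 4 cut(2, 2): punch at orig (2,6); cuts so far [(2, 6), (6, 5)]; region rows[0,8) x cols[4,8) = 8x4
Unfold 1 (reflect across h@8): 4 holes -> [(2, 6), (6, 5), (9, 5), (13, 6)]
Unfold 2 (reflect across v@4): 8 holes -> [(2, 1), (2, 6), (6, 2), (6, 5), (9, 2), (9, 5), (13, 1), (13, 6)]
Holes: [(2, 1), (2, 6), (6, 2), (6, 5), (9, 2), (9, 5), (13, 1), (13, 6)]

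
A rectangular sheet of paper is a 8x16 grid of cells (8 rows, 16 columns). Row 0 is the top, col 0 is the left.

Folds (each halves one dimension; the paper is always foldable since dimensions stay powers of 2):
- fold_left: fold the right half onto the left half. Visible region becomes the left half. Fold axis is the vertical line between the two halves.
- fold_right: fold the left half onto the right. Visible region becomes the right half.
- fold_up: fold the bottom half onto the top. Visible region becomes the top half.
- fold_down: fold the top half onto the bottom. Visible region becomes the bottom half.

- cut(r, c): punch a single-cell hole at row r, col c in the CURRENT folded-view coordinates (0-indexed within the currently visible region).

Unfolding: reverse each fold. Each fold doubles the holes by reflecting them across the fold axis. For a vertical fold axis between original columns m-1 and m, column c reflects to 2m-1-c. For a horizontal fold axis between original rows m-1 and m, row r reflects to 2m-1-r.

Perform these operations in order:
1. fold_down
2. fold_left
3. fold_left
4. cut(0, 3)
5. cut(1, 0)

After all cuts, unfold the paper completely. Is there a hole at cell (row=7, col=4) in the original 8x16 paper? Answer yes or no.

Answer: no

Derivation:
Op 1 fold_down: fold axis h@4; visible region now rows[4,8) x cols[0,16) = 4x16
Op 2 fold_left: fold axis v@8; visible region now rows[4,8) x cols[0,8) = 4x8
Op 3 fold_left: fold axis v@4; visible region now rows[4,8) x cols[0,4) = 4x4
Op 4 cut(0, 3): punch at orig (4,3); cuts so far [(4, 3)]; region rows[4,8) x cols[0,4) = 4x4
Op 5 cut(1, 0): punch at orig (5,0); cuts so far [(4, 3), (5, 0)]; region rows[4,8) x cols[0,4) = 4x4
Unfold 1 (reflect across v@4): 4 holes -> [(4, 3), (4, 4), (5, 0), (5, 7)]
Unfold 2 (reflect across v@8): 8 holes -> [(4, 3), (4, 4), (4, 11), (4, 12), (5, 0), (5, 7), (5, 8), (5, 15)]
Unfold 3 (reflect across h@4): 16 holes -> [(2, 0), (2, 7), (2, 8), (2, 15), (3, 3), (3, 4), (3, 11), (3, 12), (4, 3), (4, 4), (4, 11), (4, 12), (5, 0), (5, 7), (5, 8), (5, 15)]
Holes: [(2, 0), (2, 7), (2, 8), (2, 15), (3, 3), (3, 4), (3, 11), (3, 12), (4, 3), (4, 4), (4, 11), (4, 12), (5, 0), (5, 7), (5, 8), (5, 15)]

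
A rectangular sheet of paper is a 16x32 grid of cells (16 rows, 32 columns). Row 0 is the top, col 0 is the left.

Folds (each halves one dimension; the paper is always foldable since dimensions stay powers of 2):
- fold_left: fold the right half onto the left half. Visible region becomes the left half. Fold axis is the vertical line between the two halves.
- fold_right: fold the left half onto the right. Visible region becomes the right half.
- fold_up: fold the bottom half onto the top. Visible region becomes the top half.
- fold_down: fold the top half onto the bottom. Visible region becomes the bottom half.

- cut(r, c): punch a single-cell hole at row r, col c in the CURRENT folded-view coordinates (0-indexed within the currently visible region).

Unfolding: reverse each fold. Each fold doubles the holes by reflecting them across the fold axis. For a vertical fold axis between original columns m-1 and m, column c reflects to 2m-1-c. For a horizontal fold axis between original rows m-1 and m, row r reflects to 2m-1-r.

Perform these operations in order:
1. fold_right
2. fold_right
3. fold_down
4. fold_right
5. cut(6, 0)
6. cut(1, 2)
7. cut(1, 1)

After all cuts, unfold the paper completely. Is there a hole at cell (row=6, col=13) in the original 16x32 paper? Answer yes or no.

Answer: yes

Derivation:
Op 1 fold_right: fold axis v@16; visible region now rows[0,16) x cols[16,32) = 16x16
Op 2 fold_right: fold axis v@24; visible region now rows[0,16) x cols[24,32) = 16x8
Op 3 fold_down: fold axis h@8; visible region now rows[8,16) x cols[24,32) = 8x8
Op 4 fold_right: fold axis v@28; visible region now rows[8,16) x cols[28,32) = 8x4
Op 5 cut(6, 0): punch at orig (14,28); cuts so far [(14, 28)]; region rows[8,16) x cols[28,32) = 8x4
Op 6 cut(1, 2): punch at orig (9,30); cuts so far [(9, 30), (14, 28)]; region rows[8,16) x cols[28,32) = 8x4
Op 7 cut(1, 1): punch at orig (9,29); cuts so far [(9, 29), (9, 30), (14, 28)]; region rows[8,16) x cols[28,32) = 8x4
Unfold 1 (reflect across v@28): 6 holes -> [(9, 25), (9, 26), (9, 29), (9, 30), (14, 27), (14, 28)]
Unfold 2 (reflect across h@8): 12 holes -> [(1, 27), (1, 28), (6, 25), (6, 26), (6, 29), (6, 30), (9, 25), (9, 26), (9, 29), (9, 30), (14, 27), (14, 28)]
Unfold 3 (reflect across v@24): 24 holes -> [(1, 19), (1, 20), (1, 27), (1, 28), (6, 17), (6, 18), (6, 21), (6, 22), (6, 25), (6, 26), (6, 29), (6, 30), (9, 17), (9, 18), (9, 21), (9, 22), (9, 25), (9, 26), (9, 29), (9, 30), (14, 19), (14, 20), (14, 27), (14, 28)]
Unfold 4 (reflect across v@16): 48 holes -> [(1, 3), (1, 4), (1, 11), (1, 12), (1, 19), (1, 20), (1, 27), (1, 28), (6, 1), (6, 2), (6, 5), (6, 6), (6, 9), (6, 10), (6, 13), (6, 14), (6, 17), (6, 18), (6, 21), (6, 22), (6, 25), (6, 26), (6, 29), (6, 30), (9, 1), (9, 2), (9, 5), (9, 6), (9, 9), (9, 10), (9, 13), (9, 14), (9, 17), (9, 18), (9, 21), (9, 22), (9, 25), (9, 26), (9, 29), (9, 30), (14, 3), (14, 4), (14, 11), (14, 12), (14, 19), (14, 20), (14, 27), (14, 28)]
Holes: [(1, 3), (1, 4), (1, 11), (1, 12), (1, 19), (1, 20), (1, 27), (1, 28), (6, 1), (6, 2), (6, 5), (6, 6), (6, 9), (6, 10), (6, 13), (6, 14), (6, 17), (6, 18), (6, 21), (6, 22), (6, 25), (6, 26), (6, 29), (6, 30), (9, 1), (9, 2), (9, 5), (9, 6), (9, 9), (9, 10), (9, 13), (9, 14), (9, 17), (9, 18), (9, 21), (9, 22), (9, 25), (9, 26), (9, 29), (9, 30), (14, 3), (14, 4), (14, 11), (14, 12), (14, 19), (14, 20), (14, 27), (14, 28)]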